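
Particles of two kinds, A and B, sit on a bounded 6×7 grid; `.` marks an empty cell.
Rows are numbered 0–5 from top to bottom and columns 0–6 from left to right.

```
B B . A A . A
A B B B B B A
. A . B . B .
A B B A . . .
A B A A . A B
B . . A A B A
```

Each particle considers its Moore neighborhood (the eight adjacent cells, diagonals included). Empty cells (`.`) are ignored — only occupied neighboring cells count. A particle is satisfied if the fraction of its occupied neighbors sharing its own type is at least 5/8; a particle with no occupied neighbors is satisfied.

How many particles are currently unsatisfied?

Row 0: (0,0)B 2/3 ✓ · (0,1)B 3/4 ✓ · (0,3)A 1/4 ✗ · (0,4)A 1/4 ✗ · (0,6)A 1/2 ✗
Row 1: (1,0)A 1/4 ✗ · (1,1)B 3/5 ✗ · (1,2)B 4/6 ✓ · (1,3)B 3/5 ✗ · (1,4)B 4/6 ✓ · (1,5)B 2/5 ✗ · (1,6)A 1/3 ✗
Row 2: (2,1)A 2/6 ✗ · (2,3)B 4/5 ✓ · (2,5)B 2/3 ✓
Row 3: (3,0)A 2/4 ✗ · (3,1)B 2/6 ✗ · (3,2)B 3/7 ✗ · (3,3)A 2/4 ✗
Row 4: (4,0)A 1/4 ✗ · (4,1)B 3/6 ✗ · (4,2)A 3/6 ✗ · (4,3)A 4/5 ✓ · (4,5)A 2/4 ✗ · (4,6)B 1/3 ✗
Row 5: (5,0)B 1/2 ✗ · (5,3)A 3/3 ✓ · (5,4)A 3/4 ✓ · (5,5)B 1/4 ✗ · (5,6)A 1/3 ✗
Unsatisfied: (0,3), (0,4), (0,6), (1,0), (1,1), (1,3), (1,5), (1,6), (2,1), (3,0), (3,1), (3,2), (3,3), (4,0), (4,1), (4,2), (4,5), (4,6), (5,0), (5,5), (5,6) — 21 in total.

21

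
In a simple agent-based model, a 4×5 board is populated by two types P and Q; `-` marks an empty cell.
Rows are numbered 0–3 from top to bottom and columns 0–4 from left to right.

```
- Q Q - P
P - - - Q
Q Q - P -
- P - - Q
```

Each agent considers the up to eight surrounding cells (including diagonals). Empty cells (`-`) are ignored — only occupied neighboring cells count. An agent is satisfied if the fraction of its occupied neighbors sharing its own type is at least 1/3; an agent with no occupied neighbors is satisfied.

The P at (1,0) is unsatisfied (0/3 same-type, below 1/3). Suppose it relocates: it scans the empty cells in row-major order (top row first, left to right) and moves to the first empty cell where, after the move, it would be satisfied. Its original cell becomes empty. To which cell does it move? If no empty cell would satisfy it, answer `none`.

Vacating (1,0). Empty cells in order:
  (0,0): 0/1 same-type → still unsatisfied.
  (0,3): 1/3 same-type → satisfied — stop here.

(0,3)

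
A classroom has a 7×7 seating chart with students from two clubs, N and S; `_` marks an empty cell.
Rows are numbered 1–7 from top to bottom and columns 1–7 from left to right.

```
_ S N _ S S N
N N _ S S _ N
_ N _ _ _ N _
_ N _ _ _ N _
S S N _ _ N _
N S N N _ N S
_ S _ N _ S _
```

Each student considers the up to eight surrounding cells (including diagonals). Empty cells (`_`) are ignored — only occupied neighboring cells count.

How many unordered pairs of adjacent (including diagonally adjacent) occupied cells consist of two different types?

Scan each occupied cell's neighbors to the right and below (and the two forward diagonals) so each pair is counted once.
Row 1: S(1,2)–N(1,3)≠ S(1,2)–N(2,2)≠ S(1,2)–N(2,1)≠ N(1,3)–S(2,4)≠ N(1,3)–N(2,2)= S(1,5)–S(1,6)= S(1,5)–S(2,5)= S(1,5)–S(2,4)= S(1,6)–N(1,7)≠ S(1,6)–N(2,7)≠ S(1,6)–S(2,5)= N(1,7)–N(2,7)=  → 6/12 unlike.
Row 2: N(2,1)–N(2,2)= N(2,1)–N(3,2)= N(2,2)–N(3,2)= S(2,4)–S(2,5)= S(2,5)–N(3,6)≠ N(2,7)–N(3,6)=  → 1/6 unlike.
Row 3: N(3,2)–N(4,2)= N(3,6)–N(4,6)=  → 0/2 unlike.
Row 4: N(4,2)–S(5,2)≠ N(4,2)–N(5,3)= N(4,2)–S(5,1)≠ N(4,6)–N(5,6)=  → 2/4 unlike.
Row 5: S(5,1)–S(5,2)= S(5,1)–N(6,1)≠ S(5,1)–S(6,2)= S(5,2)–N(5,3)≠ S(5,2)–S(6,2)= S(5,2)–N(6,3)≠ S(5,2)–N(6,1)≠ N(5,3)–N(6,3)= N(5,3)–N(6,4)= N(5,3)–S(6,2)≠ N(5,6)–N(6,6)= N(5,6)–S(6,7)≠  → 6/12 unlike.
Row 6: N(6,1)–S(6,2)≠ N(6,1)–S(7,2)≠ S(6,2)–N(6,3)≠ S(6,2)–S(7,2)= N(6,3)–N(6,4)= N(6,3)–N(7,4)= N(6,3)–S(7,2)≠ N(6,4)–N(7,4)= N(6,6)–S(6,7)≠ N(6,6)–S(7,6)≠ S(6,7)–S(7,6)=  → 6/11 unlike.
Total adjacent occupied pairs: 47; unlike-type pairs: 21.

21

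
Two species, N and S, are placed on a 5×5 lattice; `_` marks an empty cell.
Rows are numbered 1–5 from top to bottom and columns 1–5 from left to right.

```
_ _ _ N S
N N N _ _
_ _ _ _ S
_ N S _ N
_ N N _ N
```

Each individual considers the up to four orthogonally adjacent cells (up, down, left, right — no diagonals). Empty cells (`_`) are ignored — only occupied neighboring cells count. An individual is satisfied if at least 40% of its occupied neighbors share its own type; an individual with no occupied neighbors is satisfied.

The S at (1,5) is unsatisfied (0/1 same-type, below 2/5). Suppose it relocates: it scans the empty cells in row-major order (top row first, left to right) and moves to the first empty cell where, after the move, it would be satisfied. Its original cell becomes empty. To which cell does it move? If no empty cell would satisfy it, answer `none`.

Vacating (1,5). Empty cells in order:
  (1,1): 0/1 same-type → still unsatisfied.
  (1,2): 0/1 same-type → still unsatisfied.
  (1,3): 0/2 same-type → still unsatisfied.
  (2,4): 0/2 same-type → still unsatisfied.
  (2,5): 1/1 same-type → satisfied — stop here.

(2,5)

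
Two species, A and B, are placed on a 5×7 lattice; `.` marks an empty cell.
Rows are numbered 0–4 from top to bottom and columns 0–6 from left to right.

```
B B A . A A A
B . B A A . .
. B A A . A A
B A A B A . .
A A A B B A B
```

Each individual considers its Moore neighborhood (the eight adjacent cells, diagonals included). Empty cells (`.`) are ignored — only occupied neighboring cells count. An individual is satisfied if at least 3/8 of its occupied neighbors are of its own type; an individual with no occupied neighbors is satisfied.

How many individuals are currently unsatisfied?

6

(0,0)B 2/2 ok
(0,1)B 3/4 ok
(0,2)A 1/3 unhappy
(0,4)A 3/3 ok
(0,5)A 3/3 ok
(0,6)A 1/1 ok
(1,0)B 3/3 ok
(1,2)B 2/6 unhappy
(1,3)A 5/6 ok
(1,4)A 5/5 ok
(2,1)B 3/6 ok
(2,2)A 4/7 ok
(2,3)A 5/7 ok
(2,5)A 3/3 ok
(2,6)A 1/1 ok
(3,0)B 1/4 unhappy
(3,1)A 5/7 ok
(3,2)A 5/8 ok
(3,3)B 2/7 unhappy
(3,4)A 3/6 ok
(4,0)A 2/3 ok
(4,1)A 4/5 ok
(4,2)A 3/5 ok
(4,3)B 2/5 ok
(4,4)B 2/4 ok
(4,5)A 1/3 unhappy
(4,6)B 0/1 unhappy
Unsatisfied: (0,2), (1,2), (3,0), (3,3), (4,5), (4,6) — 6 in total.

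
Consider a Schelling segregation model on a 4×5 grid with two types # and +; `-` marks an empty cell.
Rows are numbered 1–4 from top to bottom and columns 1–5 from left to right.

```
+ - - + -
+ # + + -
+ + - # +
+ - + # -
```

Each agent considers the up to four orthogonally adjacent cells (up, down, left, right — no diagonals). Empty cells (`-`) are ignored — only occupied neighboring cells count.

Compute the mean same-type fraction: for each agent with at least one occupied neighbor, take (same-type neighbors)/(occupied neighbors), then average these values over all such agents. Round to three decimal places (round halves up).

Row 1: (1,1)+ 1/1 · (1,4)+ 1/1
Row 2: (2,1)+ 2/3 · (2,2)# 0/3 · (2,3)+ 1/2 · (2,4)+ 2/3
Row 3: (3,1)+ 3/3 · (3,2)+ 1/2 · (3,4)# 1/3 · (3,5)+ 0/1
Row 4: (4,1)+ 1/1 · (4,3)+ 0/1 · (4,4)# 1/2
Sum over 13 agents: 1/1 + 1/1 + 2/3 + 0/3 + 1/2 + 2/3 + 3/3 + 1/2 + 1/3 + 0/1 + 1/1 + 0/1 + 1/2 = 43/6; mean = 43/6 ÷ 13 = 43/78 = 0.551282… → 0.551.

0.551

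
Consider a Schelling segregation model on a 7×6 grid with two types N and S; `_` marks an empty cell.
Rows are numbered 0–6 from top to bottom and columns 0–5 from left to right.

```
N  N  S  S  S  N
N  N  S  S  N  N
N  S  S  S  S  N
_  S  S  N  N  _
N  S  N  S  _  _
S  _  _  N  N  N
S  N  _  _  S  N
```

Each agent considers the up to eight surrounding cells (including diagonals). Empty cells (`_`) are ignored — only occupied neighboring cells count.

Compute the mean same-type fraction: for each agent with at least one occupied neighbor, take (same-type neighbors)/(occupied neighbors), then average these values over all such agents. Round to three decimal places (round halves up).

(0,0)N 3/3
(0,1)N 3/5
(0,2)S 3/5
(0,3)S 4/5
(0,4)S 2/5
(0,5)N 2/3
(1,0)N 4/5
(1,1)N 4/8
(1,2)S 6/8
(1,3)S 7/8
(1,4)N 3/8
(1,5)N 3/5
(2,0)N 2/4
(2,1)S 4/7
(2,2)S 6/8
(2,3)S 5/8
(2,4)S 2/7
(2,5)N 3/4
(3,1)S 4/7
(3,2)S 6/8
(3,3)N 2/7
(3,4)N 2/5
(4,0)N 0/3
(4,1)S 3/5
(4,2)N 2/6
(4,3)S 1/6
(5,0)S 2/4
(5,3)N 2/4
(5,4)N 3/5
(5,5)N 2/3
(6,0)S 1/2
(6,1)N 0/2
(6,4)S 0/4
(6,5)N 2/3
Sum over 34 agents: 3/3 + 3/5 + 3/5 + 4/5 + 2/5 + 2/3 + 4/5 + 4/8 + 6/8 + 7/8 + 3/8 + 3/5 + 2/4 + 4/7 + 6/8 + 5/8 + 2/7 + 3/4 + 4/7 + 6/8 + 2/7 + 2/5 + 0/3 + 3/5 + 2/6 + 1/6 + 2/4 + 2/4 + 3/5 + 2/3 + 1/2 + 0/2 + 0/4 + 2/3 = 5037/280; mean = 5037/280 ÷ 34 = 5037/9520 = 0.529096… → 0.529.

0.529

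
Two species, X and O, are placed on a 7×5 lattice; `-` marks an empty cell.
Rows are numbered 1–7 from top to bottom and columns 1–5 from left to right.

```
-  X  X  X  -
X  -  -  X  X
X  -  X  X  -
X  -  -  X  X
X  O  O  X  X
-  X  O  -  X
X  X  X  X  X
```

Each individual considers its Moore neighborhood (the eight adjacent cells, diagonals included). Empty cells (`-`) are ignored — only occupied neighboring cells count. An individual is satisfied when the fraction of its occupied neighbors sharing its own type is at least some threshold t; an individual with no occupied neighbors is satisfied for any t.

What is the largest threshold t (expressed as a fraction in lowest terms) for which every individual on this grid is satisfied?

Row 1: (1,2)X 2/2 · (1,3)X 3/3 · (1,4)X 3/3
Row 2: (2,1)X 2/2 · (2,4)X 5/5 · (2,5)X 3/3
Row 3: (3,1)X 2/2 · (3,3)X 3/3 · (3,4)X 5/5
Row 4: (4,1)X 2/3 · (4,4)X 5/6 · (4,5)X 4/4
Row 5: (5,1)X 2/3 · (5,2)O 2/5 · (5,3)O 2/5 · (5,4)X 4/6 · (5,5)X 4/4
Row 6: (6,2)X 4/7 · (6,3)O 2/7 · (6,5)X 4/4
Row 7: (7,1)X 2/2 · (7,2)X 3/4 · (7,3)X 3/4 · (7,4)X 3/4 · (7,5)X 2/2
The smallest same-type fraction is 2/7 at (6,3), which reduces to 2/7. Any threshold above that leaves this individual unsatisfied.

2/7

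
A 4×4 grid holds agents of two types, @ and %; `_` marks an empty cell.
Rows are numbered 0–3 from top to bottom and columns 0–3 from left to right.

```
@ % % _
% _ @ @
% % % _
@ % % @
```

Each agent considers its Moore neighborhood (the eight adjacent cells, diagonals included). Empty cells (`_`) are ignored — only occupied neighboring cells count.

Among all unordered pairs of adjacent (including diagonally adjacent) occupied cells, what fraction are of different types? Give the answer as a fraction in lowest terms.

Scan each occupied cell's neighbors to the right and below (and the two forward diagonals) so each pair is counted once.
From row 0: 5 unlike of 7 pairs (running 5/7).
From row 1: 3 unlike of 6 pairs (running 8/13).
From row 2: 3 unlike of 10 pairs (running 11/23).
From row 3: 2 unlike of 3 pairs (running 13/26).
Total adjacent occupied pairs: 26; unlike-type pairs: 13.
13/26 reduces to 1/2.

1/2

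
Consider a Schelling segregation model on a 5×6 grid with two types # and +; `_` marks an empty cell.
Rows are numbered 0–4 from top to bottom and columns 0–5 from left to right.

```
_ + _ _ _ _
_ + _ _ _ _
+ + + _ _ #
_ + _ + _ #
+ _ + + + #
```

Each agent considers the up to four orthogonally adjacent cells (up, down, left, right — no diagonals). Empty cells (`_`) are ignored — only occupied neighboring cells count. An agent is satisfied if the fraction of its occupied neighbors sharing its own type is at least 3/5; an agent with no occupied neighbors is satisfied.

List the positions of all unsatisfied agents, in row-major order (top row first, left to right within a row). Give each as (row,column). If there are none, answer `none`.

(0,1)+ 1/1 ✓
(1,1)+ 2/2 ✓
(2,0)+ 1/1 ✓
(2,1)+ 4/4 ✓
(2,2)+ 1/1 ✓
(2,5)# 1/1 ✓
(3,1)+ 1/1 ✓
(3,3)+ 1/1 ✓
(3,5)# 2/2 ✓
(4,0)+ 0/0 ✓
(4,2)+ 1/1 ✓
(4,3)+ 3/3 ✓
(4,4)+ 1/2 ✗
(4,5)# 1/2 ✗

(4,4), (4,5)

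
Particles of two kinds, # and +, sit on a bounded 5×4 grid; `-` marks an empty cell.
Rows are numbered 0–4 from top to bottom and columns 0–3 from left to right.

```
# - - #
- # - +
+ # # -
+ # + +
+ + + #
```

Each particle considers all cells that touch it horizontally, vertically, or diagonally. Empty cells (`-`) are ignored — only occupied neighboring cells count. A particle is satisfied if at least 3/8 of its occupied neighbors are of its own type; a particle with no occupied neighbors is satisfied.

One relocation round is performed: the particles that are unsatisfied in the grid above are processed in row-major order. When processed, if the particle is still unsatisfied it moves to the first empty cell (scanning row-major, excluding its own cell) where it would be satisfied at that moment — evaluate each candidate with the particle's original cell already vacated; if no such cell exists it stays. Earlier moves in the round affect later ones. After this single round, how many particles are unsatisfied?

1

Initially unsatisfied (in order): (0,3), (1,3), (2,0), (3,1), (4,3).
  (0,3) → (0,1).
  (1,3) → (0,3).
  (2,0) → (1,3).
  (3,1) → (0,2).
  (4,3) → (1,0).
Resulting grid:
# # # +
# # - +
- # # -
+ - + +
+ + + -
Unsatisfied now: (1,3).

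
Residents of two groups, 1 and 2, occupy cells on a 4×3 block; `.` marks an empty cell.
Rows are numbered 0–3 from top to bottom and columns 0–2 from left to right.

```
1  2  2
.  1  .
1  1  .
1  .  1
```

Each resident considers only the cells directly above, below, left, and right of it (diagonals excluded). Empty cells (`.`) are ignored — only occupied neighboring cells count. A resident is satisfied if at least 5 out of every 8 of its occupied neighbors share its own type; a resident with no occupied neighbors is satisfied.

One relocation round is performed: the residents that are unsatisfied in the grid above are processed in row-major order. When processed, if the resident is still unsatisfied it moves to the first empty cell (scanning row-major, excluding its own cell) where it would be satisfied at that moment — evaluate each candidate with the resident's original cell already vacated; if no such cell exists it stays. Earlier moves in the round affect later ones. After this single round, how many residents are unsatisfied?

Initially unsatisfied (in order): (0,0), (0,1), (1,1).
  (0,0) → (1,0).
  (0,1): no empty cell satisfies it; stays.
  (1,1): now satisfied by earlier moves; stays.
Resulting grid:
. 2 2
1 1 .
1 1 .
1 . 1
Unsatisfied now: (0,1).

1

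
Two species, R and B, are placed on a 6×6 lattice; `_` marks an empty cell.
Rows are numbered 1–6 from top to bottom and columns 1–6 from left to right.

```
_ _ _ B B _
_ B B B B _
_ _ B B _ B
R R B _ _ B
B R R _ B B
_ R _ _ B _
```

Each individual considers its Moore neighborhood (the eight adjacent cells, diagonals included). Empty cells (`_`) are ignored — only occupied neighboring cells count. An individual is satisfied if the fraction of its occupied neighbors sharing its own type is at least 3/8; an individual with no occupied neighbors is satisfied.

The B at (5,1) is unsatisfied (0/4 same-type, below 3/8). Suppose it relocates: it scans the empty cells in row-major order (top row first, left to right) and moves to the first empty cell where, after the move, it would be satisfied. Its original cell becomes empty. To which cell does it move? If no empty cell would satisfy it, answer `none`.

Vacating (5,1). Empty cells in order:
  (1,1): 1/1 same-type → satisfied — stop here.

(1,1)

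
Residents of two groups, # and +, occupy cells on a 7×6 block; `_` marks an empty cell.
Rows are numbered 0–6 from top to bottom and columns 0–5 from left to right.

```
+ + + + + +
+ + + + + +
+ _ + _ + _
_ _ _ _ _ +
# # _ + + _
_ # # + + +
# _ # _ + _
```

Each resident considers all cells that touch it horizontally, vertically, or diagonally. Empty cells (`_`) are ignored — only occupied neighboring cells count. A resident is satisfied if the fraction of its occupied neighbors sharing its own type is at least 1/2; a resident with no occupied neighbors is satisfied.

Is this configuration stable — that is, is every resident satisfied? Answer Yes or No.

Row 0: (0,0)+ 3/3 ok · (0,1)+ 5/5 ok · (0,2)+ 5/5 ok · (0,3)+ 5/5 ok · (0,4)+ 5/5 ok · (0,5)+ 3/3 ok
Row 1: (1,0)+ 4/4 ok · (1,1)+ 7/7 ok · (1,2)+ 6/6 ok · (1,3)+ 7/7 ok · (1,4)+ 6/6 ok · (1,5)+ 4/4 ok
Row 2: (2,0)+ 2/2 ok · (2,2)+ 3/3 ok · (2,4)+ 4/4 ok
Row 3: (3,5)+ 2/2 ok
Row 4: (4,0)# 2/2 ok · (4,1)# 3/3 ok · (4,3)+ 3/4 ok · (4,4)+ 5/5 ok
Row 5: (5,1)# 5/5 ok · (5,2)# 3/5 ok · (5,3)+ 4/6 ok · (5,4)+ 5/5 ok · (5,5)+ 3/3 ok
Row 6: (6,0)# 1/1 ok · (6,2)# 2/3 ok · (6,4)+ 3/3 ok
All meet the threshold, so the configuration is stable.

Yes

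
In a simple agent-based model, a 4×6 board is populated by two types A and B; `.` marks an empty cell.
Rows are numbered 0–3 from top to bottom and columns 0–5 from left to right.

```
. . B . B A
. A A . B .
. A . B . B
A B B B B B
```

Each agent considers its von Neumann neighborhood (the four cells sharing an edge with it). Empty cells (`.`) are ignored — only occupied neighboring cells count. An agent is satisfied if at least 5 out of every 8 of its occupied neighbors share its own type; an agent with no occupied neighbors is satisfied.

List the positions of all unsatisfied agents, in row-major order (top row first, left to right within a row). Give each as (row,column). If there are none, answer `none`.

Row 0: (0,2)B 0/1 ✗ · (0,4)B 1/2 ✗ · (0,5)A 0/1 ✗
Row 1: (1,1)A 2/2 ✓ · (1,2)A 1/2 ✗ · (1,4)B 1/1 ✓
Row 2: (2,1)A 1/2 ✗ · (2,3)B 1/1 ✓ · (2,5)B 1/1 ✓
Row 3: (3,0)A 0/1 ✗ · (3,1)B 1/3 ✗ · (3,2)B 2/2 ✓ · (3,3)B 3/3 ✓ · (3,4)B 2/2 ✓ · (3,5)B 2/2 ✓

(0,2), (0,4), (0,5), (1,2), (2,1), (3,0), (3,1)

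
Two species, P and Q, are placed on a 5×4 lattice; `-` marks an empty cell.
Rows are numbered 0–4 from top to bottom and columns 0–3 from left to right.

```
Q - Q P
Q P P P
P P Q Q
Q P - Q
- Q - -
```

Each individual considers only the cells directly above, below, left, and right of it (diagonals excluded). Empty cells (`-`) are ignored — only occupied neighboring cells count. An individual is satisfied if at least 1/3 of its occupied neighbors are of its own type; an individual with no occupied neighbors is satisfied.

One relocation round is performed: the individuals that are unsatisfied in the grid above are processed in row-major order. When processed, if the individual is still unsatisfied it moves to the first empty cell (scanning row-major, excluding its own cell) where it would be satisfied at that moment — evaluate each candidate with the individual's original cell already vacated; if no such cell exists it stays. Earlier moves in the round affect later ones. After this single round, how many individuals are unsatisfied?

0

Initially unsatisfied (in order): (0,2), (3,0), (4,1).
  (0,2) → (0,1).
  (3,0) → (0,2).
  (4,1) → (3,2).
Resulting grid:
Q Q Q P
Q P P P
P P Q Q
- P Q Q
- - - -
All satisfied now.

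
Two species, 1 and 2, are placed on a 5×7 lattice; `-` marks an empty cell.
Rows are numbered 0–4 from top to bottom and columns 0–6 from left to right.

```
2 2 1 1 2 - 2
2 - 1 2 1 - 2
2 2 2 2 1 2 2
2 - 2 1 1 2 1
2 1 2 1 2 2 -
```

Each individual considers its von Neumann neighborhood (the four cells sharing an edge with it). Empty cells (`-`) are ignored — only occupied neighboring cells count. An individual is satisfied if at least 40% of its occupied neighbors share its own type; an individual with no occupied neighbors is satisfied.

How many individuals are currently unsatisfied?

(0,0)2 2/2 ok
(0,1)2 1/2 ok
(0,2)1 2/3 ok
(0,3)1 1/3 unhappy
(0,4)2 0/2 unhappy
(0,6)2 1/1 ok
(1,0)2 2/2 ok
(1,2)1 1/3 unhappy
(1,3)2 1/4 unhappy
(1,4)1 1/3 unhappy
(1,6)2 2/2 ok
(2,0)2 3/3 ok
(2,1)2 2/2 ok
(2,2)2 3/4 ok
(2,3)2 2/4 ok
(2,4)1 2/4 ok
(2,5)2 2/3 ok
(2,6)2 2/3 ok
(3,0)2 2/2 ok
(3,2)2 2/3 ok
(3,3)1 2/4 ok
(3,4)1 2/4 ok
(3,5)2 2/4 ok
(3,6)1 0/2 unhappy
(4,0)2 1/2 ok
(4,1)1 0/2 unhappy
(4,2)2 1/3 unhappy
(4,3)1 1/3 unhappy
(4,4)2 1/3 unhappy
(4,5)2 2/2 ok
Unsatisfied: (0,3), (0,4), (1,2), (1,3), (1,4), (3,6), (4,1), (4,2), (4,3), (4,4) — 10 in total.

10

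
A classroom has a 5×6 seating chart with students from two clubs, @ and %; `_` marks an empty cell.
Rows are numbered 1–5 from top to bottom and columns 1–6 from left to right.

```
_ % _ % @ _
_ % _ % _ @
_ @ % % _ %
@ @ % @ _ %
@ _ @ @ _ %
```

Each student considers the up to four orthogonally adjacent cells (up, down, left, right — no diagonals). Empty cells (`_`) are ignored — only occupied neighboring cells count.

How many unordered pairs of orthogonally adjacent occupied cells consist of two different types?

8

Scan each occupied cell's neighbors to the right and below so each pair is counted once.
Row 1: %(1,2)–%(2,2)= %(1,4)–@(1,5)≠ %(1,4)–%(2,4)=  → 1/3 unlike.
Row 2: %(2,2)–@(3,2)≠ %(2,4)–%(3,4)= @(2,6)–%(3,6)≠  → 2/3 unlike.
Row 3: @(3,2)–%(3,3)≠ @(3,2)–@(4,2)= %(3,3)–%(3,4)= %(3,3)–%(4,3)= %(3,4)–@(4,4)≠ %(3,6)–%(4,6)=  → 2/6 unlike.
Row 4: @(4,1)–@(4,2)= @(4,1)–@(5,1)= @(4,2)–%(4,3)≠ %(4,3)–@(4,4)≠ %(4,3)–@(5,3)≠ @(4,4)–@(5,4)= %(4,6)–%(5,6)=  → 3/7 unlike.
Row 5: @(5,3)–@(5,4)=  → 0/1 unlike.
Total adjacent occupied pairs: 20; unlike-type pairs: 8.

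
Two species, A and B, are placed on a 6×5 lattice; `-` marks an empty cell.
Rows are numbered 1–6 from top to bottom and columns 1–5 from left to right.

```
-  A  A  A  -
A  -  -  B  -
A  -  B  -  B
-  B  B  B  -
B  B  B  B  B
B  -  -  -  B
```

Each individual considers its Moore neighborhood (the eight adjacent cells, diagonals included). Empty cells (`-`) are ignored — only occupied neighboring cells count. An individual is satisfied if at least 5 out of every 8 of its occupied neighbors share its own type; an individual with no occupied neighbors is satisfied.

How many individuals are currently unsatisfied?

(1,2)A 2/2 ✓
(1,3)A 2/3 ✓
(1,4)A 1/2 ✗
(2,1)A 2/2 ✓
(2,4)B 2/4 ✗
(3,1)A 1/2 ✗
(3,3)B 4/4 ✓
(3,5)B 2/2 ✓
(4,2)B 5/6 ✓
(4,3)B 6/6 ✓
(4,4)B 6/6 ✓
(5,1)B 3/3 ✓
(5,2)B 5/5 ✓
(5,3)B 5/5 ✓
(5,4)B 5/5 ✓
(5,5)B 3/3 ✓
(6,1)B 2/2 ✓
(6,5)B 2/2 ✓
Unsatisfied: (1,4), (2,4), (3,1) — 3 in total.

3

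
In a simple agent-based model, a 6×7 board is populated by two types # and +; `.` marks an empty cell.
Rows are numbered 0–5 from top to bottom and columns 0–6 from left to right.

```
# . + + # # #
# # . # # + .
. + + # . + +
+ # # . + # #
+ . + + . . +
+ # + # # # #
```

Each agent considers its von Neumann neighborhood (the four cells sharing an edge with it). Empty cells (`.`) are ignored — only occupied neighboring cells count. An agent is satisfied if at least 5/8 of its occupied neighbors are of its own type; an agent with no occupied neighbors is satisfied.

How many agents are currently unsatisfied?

20

Row 0: (0,0)# 1/1 ✓ · (0,2)+ 1/1 ✓ · (0,3)+ 1/3 ✗ · (0,4)# 2/3 ✓ · (0,5)# 2/3 ✓ · (0,6)# 1/1 ✓
Row 1: (1,0)# 2/2 ✓ · (1,1)# 1/2 ✗ · (1,3)# 2/3 ✓ · (1,4)# 2/3 ✓ · (1,5)+ 1/3 ✗
Row 2: (2,1)+ 1/3 ✗ · (2,2)+ 1/3 ✗ · (2,3)# 1/2 ✗ · (2,5)+ 2/3 ✓ · (2,6)+ 1/2 ✗
Row 3: (3,0)+ 1/2 ✗ · (3,1)# 1/3 ✗ · (3,2)# 1/3 ✗ · (3,4)+ 0/1 ✗ · (3,5)# 1/3 ✗ · (3,6)# 1/3 ✗
Row 4: (4,0)+ 2/2 ✓ · (4,2)+ 2/3 ✓ · (4,3)+ 1/2 ✗ · (4,6)+ 0/2 ✗
Row 5: (5,0)+ 1/2 ✗ · (5,1)# 0/2 ✗ · (5,2)+ 1/3 ✗ · (5,3)# 1/3 ✗ · (5,4)# 2/2 ✓ · (5,5)# 2/2 ✓ · (5,6)# 1/2 ✗
Unsatisfied: (0,3), (1,1), (1,5), (2,1), (2,2), (2,3), (2,6), (3,0), (3,1), (3,2), (3,4), (3,5), (3,6), (4,3), (4,6), (5,0), (5,1), (5,2), (5,3), (5,6) — 20 in total.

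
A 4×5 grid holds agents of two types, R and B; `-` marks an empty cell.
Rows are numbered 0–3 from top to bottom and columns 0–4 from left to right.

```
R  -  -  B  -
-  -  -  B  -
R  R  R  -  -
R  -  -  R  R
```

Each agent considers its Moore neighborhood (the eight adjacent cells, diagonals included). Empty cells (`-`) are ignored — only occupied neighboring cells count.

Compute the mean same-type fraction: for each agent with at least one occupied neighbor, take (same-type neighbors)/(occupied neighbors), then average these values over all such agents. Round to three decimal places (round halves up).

Row 0: (0,0)R — no occupied neighbors · (0,3)B 1/1
Row 1: (1,3)B 1/2
Row 2: (2,0)R 2/2 · (2,1)R 3/3 · (2,2)R 2/3
Row 3: (3,0)R 2/2 · (3,3)R 2/2 · (3,4)R 1/1
Sum over 8 agents: 1/1 + 1/2 + 2/2 + 3/3 + 2/3 + 2/2 + 2/2 + 1/1 = 43/6; mean = 43/6 ÷ 8 = 43/48 = 0.895833… → 0.896.

0.896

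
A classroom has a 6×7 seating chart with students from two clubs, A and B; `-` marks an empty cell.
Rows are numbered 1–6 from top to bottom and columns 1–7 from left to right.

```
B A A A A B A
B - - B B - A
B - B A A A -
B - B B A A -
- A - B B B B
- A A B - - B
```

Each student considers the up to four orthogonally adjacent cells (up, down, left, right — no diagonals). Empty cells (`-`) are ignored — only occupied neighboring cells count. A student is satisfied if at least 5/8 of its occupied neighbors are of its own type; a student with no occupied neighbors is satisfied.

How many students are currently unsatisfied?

13

(1,1)B 1/2 unhappy
(1,2)A 1/2 unhappy
(1,3)A 2/2 ok
(1,4)A 2/3 ok
(1,5)A 1/3 unhappy
(1,6)B 0/2 unhappy
(1,7)A 1/2 unhappy
(2,1)B 2/2 ok
(2,4)B 1/3 unhappy
(2,5)B 1/3 unhappy
(2,7)A 1/1 ok
(3,1)B 2/2 ok
(3,3)B 1/2 unhappy
(3,4)A 1/4 unhappy
(3,5)A 3/4 ok
(3,6)A 2/2 ok
(4,1)B 1/1 ok
(4,3)B 2/2 ok
(4,4)B 2/4 unhappy
(4,5)A 2/4 unhappy
(4,6)A 2/3 ok
(5,2)A 1/1 ok
(5,4)B 3/3 ok
(5,5)B 2/3 ok
(5,6)B 2/3 ok
(5,7)B 2/2 ok
(6,2)A 2/2 ok
(6,3)A 1/2 unhappy
(6,4)B 1/2 unhappy
(6,7)B 1/1 ok
Unsatisfied: (1,1), (1,2), (1,5), (1,6), (1,7), (2,4), (2,5), (3,3), (3,4), (4,4), (4,5), (6,3), (6,4) — 13 in total.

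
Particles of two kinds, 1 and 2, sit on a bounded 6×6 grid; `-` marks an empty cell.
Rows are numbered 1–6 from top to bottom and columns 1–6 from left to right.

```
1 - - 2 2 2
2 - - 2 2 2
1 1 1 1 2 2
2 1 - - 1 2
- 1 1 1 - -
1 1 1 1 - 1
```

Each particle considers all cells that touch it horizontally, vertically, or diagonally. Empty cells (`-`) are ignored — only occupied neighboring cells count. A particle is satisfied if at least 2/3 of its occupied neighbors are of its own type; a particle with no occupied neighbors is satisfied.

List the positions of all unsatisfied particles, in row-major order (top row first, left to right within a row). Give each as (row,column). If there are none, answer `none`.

(1,1), (2,1), (3,1), (3,2), (3,4), (4,1), (4,5)

Row 1: (1,1)1 0/1 unhappy · (1,4)2 3/3 ok · (1,5)2 5/5 ok · (1,6)2 3/3 ok
Row 2: (2,1)2 0/3 unhappy · (2,4)2 4/6 ok · (2,5)2 7/8 ok · (2,6)2 5/5 ok
Row 3: (3,1)1 2/4 unhappy · (3,2)1 3/5 unhappy · (3,3)1 3/4 ok · (3,4)1 2/5 unhappy · (3,5)2 5/7 ok · (3,6)2 4/5 ok
Row 4: (4,1)2 0/4 unhappy · (4,2)1 5/6 ok · (4,5)1 2/5 unhappy · (4,6)2 2/3 ok
Row 5: (5,2)1 5/6 ok · (5,3)1 6/6 ok · (5,4)1 4/4 ok
Row 6: (6,1)1 2/2 ok · (6,2)1 4/4 ok · (6,3)1 5/5 ok · (6,4)1 3/3 ok · (6,6)1 0/0 ok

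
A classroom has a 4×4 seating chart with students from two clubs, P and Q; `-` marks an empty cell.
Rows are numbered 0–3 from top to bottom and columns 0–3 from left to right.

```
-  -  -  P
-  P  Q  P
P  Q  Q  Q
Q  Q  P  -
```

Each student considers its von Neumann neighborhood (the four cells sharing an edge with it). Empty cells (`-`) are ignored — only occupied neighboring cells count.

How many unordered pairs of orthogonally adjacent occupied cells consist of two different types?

Scan each occupied cell's neighbors to the right and below so each pair is counted once.
From row 0: 0 unlike of 1 pairs (running 0/1).
From row 1: 4 unlike of 5 pairs (running 4/6).
From row 2: 3 unlike of 6 pairs (running 7/12).
From row 3: 1 unlike of 2 pairs (running 8/14).
Total adjacent occupied pairs: 14; unlike-type pairs: 8.

8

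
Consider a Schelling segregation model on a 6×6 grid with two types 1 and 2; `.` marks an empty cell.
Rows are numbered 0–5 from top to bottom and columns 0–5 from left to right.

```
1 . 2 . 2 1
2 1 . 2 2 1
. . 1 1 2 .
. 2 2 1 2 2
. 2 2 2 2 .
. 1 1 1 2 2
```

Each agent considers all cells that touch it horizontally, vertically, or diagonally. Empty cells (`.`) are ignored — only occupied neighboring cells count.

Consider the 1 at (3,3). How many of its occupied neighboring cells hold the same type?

Occupied neighbors of (3,3): (2,2)=1, (2,3)=1, (2,4)=2, (3,2)=2, (3,4)=2, (4,2)=2, (4,3)=2, (4,4)=2.
Same type (1): 2 of 8.

2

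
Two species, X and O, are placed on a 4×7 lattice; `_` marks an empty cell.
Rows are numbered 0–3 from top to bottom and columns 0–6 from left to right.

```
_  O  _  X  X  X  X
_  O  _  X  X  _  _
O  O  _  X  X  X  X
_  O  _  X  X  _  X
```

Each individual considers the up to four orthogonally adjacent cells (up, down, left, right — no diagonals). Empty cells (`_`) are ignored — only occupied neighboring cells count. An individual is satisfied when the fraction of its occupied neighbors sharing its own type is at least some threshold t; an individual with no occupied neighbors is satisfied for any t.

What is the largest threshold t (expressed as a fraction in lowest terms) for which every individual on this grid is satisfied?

(0,1)O 1/1
(0,3)X 2/2
(0,4)X 3/3
(0,5)X 2/2
(0,6)X 1/1
(1,1)O 2/2
(1,3)X 3/3
(1,4)X 3/3
(2,0)O 1/1
(2,1)O 3/3
(2,3)X 3/3
(2,4)X 4/4
(2,5)X 2/2
(2,6)X 2/2
(3,1)O 1/1
(3,3)X 2/2
(3,4)X 2/2
(3,6)X 1/1
The smallest same-type fraction is 1/1 at (0,1), which reduces to 1/1. Any threshold above that leaves this individual unsatisfied.

1/1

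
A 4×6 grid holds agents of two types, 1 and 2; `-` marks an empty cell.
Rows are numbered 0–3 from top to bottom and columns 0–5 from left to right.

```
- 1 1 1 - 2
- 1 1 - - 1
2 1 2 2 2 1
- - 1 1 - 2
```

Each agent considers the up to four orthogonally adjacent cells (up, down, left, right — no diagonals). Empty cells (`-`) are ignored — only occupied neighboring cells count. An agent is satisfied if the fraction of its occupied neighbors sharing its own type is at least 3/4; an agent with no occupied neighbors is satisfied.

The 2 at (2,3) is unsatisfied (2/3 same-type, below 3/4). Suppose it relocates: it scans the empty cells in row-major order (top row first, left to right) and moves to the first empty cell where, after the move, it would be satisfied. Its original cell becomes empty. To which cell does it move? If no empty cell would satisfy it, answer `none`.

Vacating (2,3). Empty cells in order:
  (0,0): 0/1 same-type → still unsatisfied.
  (0,4): 1/2 same-type → still unsatisfied.
  (1,0): 1/2 same-type → still unsatisfied.
  (1,3): 0/2 same-type → still unsatisfied.
  (1,4): 1/2 same-type → still unsatisfied.
  (3,0): 1/1 same-type → satisfied — stop here.

(3,0)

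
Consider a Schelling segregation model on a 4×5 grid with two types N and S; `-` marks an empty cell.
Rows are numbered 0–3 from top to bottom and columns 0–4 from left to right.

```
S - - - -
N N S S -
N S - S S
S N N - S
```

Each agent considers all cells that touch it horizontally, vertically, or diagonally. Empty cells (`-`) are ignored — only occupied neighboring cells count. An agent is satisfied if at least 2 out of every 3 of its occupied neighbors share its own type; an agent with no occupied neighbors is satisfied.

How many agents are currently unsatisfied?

8

(0,0)S 0/2 ✗
(1,0)N 2/4 ✗
(1,1)N 2/5 ✗
(1,2)S 3/4 ✓
(1,3)S 3/3 ✓
(2,0)N 3/5 ✗
(2,1)S 2/7 ✗
(2,3)S 4/5 ✓
(2,4)S 3/3 ✓
(3,0)S 1/3 ✗
(3,1)N 2/4 ✗
(3,2)N 1/3 ✗
(3,4)S 2/2 ✓
Unsatisfied: (0,0), (1,0), (1,1), (2,0), (2,1), (3,0), (3,1), (3,2) — 8 in total.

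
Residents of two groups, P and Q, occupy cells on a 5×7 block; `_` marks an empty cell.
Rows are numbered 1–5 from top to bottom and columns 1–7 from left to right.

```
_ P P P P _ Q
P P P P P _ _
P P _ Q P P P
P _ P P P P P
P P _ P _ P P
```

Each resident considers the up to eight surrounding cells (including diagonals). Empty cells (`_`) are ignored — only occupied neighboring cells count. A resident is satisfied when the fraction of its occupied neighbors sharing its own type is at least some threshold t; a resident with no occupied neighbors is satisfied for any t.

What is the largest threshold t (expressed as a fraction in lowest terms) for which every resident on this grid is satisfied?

(1,2)P 4/4
(1,3)P 5/5
(1,4)P 5/5
(1,5)P 3/3
(1,7)Q — no occupied neighbors
(2,1)P 4/4
(2,2)P 6/6
(2,3)P 6/7
(2,4)P 6/7
(2,5)P 5/6
(3,1)P 4/4
(3,2)P 6/6
(3,4)Q 0/7
(3,5)P 6/7
(3,6)P 6/6
(3,7)P 3/3
(4,1)P 4/4
(4,3)P 4/5
(4,4)P 4/5
(4,5)P 6/7
(4,6)P 7/7
(4,7)P 5/5
(5,1)P 2/2
(5,2)P 3/3
(5,4)P 3/3
(5,6)P 4/4
(5,7)P 3/3
The smallest same-type fraction is 0/7 at (3,4), which reduces to 0/1. Any threshold above that leaves this resident unsatisfied.

0/1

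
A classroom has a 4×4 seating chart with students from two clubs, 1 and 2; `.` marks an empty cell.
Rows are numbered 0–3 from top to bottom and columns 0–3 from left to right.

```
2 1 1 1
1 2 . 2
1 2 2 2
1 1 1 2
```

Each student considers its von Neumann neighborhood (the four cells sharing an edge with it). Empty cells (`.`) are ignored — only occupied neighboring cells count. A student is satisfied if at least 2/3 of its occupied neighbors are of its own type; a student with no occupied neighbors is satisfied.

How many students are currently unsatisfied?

9

(0,0)2 0/2 unhappy
(0,1)1 1/3 unhappy
(0,2)1 2/2 ok
(0,3)1 1/2 unhappy
(1,0)1 1/3 unhappy
(1,1)2 1/3 unhappy
(1,3)2 1/2 unhappy
(2,0)1 2/3 ok
(2,1)2 2/4 unhappy
(2,2)2 2/3 ok
(2,3)2 3/3 ok
(3,0)1 2/2 ok
(3,1)1 2/3 ok
(3,2)1 1/3 unhappy
(3,3)2 1/2 unhappy
Unsatisfied: (0,0), (0,1), (0,3), (1,0), (1,1), (1,3), (2,1), (3,2), (3,3) — 9 in total.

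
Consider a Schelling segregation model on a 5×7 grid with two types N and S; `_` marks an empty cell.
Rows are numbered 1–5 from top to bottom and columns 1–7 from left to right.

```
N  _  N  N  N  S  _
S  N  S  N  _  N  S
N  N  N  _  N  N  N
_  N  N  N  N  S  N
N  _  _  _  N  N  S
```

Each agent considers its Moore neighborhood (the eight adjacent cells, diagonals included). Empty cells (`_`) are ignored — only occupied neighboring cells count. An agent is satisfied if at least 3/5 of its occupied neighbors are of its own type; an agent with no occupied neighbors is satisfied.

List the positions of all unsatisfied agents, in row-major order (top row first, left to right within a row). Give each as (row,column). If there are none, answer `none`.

Row 1: (1,1)N 1/2 ✗ · (1,3)N 3/4 ✓ · (1,4)N 3/4 ✓ · (1,5)N 3/4 ✓ · (1,6)S 1/3 ✗
Row 2: (2,1)S 0/4 ✗ · (2,2)N 5/7 ✓ · (2,3)S 0/6 ✗ · (2,4)N 5/6 ✓ · (2,6)N 4/6 ✓ · (2,7)S 1/4 ✗
Row 3: (3,1)N 3/4 ✓ · (3,2)N 5/7 ✓ · (3,3)N 6/7 ✓ · (3,5)N 5/6 ✓ · (3,6)N 5/7 ✓ · (3,7)N 3/5 ✓
Row 4: (4,2)N 5/5 ✓ · (4,3)N 4/4 ✓ · (4,4)N 5/5 ✓ · (4,5)N 5/6 ✓ · (4,6)S 1/8 ✗ · (4,7)N 3/5 ✓
Row 5: (5,1)N 1/1 ✓ · (5,5)N 3/4 ✓ · (5,6)N 3/5 ✓ · (5,7)S 1/3 ✗

(1,1), (1,6), (2,1), (2,3), (2,7), (4,6), (5,7)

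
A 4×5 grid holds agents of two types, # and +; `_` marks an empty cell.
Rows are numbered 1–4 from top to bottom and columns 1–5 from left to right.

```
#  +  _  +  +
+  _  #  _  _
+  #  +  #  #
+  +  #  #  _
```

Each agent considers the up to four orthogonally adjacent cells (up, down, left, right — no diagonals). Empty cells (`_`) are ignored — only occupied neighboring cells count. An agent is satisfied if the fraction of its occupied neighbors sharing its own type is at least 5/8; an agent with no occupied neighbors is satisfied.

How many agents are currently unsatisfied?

8

Row 1: (1,1)# 0/2 unhappy · (1,2)+ 0/1 unhappy · (1,4)+ 1/1 ok · (1,5)+ 1/1 ok
Row 2: (2,1)+ 1/2 unhappy · (2,3)# 0/1 unhappy
Row 3: (3,1)+ 2/3 ok · (3,2)# 0/3 unhappy · (3,3)+ 0/4 unhappy · (3,4)# 2/3 ok · (3,5)# 1/1 ok
Row 4: (4,1)+ 2/2 ok · (4,2)+ 1/3 unhappy · (4,3)# 1/3 unhappy · (4,4)# 2/2 ok
Unsatisfied: (1,1), (1,2), (2,1), (2,3), (3,2), (3,3), (4,2), (4,3) — 8 in total.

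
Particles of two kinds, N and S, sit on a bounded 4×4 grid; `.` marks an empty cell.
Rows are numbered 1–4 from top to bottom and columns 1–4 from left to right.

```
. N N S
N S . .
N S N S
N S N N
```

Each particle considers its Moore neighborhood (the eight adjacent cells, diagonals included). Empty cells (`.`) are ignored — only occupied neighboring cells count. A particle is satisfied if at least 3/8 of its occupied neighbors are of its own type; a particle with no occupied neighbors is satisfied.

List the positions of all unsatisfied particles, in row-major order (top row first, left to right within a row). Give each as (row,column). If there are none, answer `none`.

Row 1: (1,2)N 2/3 satisfied · (1,3)N 1/3 not · (1,4)S 0/1 not
Row 2: (2,1)N 2/4 satisfied · (2,2)S 1/6 not
Row 3: (3,1)N 2/5 satisfied · (3,2)S 2/7 not · (3,3)N 2/6 not · (3,4)S 0/3 not
Row 4: (4,1)N 1/3 not · (4,2)S 1/5 not · (4,3)N 2/5 satisfied · (4,4)N 2/3 satisfied

(1,3), (1,4), (2,2), (3,2), (3,3), (3,4), (4,1), (4,2)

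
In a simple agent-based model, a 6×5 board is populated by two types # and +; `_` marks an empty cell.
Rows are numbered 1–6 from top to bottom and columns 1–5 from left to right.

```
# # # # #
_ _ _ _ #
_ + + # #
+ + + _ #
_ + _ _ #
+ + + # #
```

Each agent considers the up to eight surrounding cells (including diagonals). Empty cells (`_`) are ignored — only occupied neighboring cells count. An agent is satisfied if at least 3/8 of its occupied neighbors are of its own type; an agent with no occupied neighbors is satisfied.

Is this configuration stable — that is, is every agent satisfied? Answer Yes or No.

Row 1: (1,1)# 1/1 ✓ · (1,2)# 2/2 ✓ · (1,3)# 2/2 ✓ · (1,4)# 3/3 ✓ · (1,5)# 2/2 ✓
Row 2: (2,5)# 4/4 ✓
Row 3: (3,2)+ 4/4 ✓ · (3,3)+ 3/4 ✓ · (3,4)# 3/5 ✓ · (3,5)# 3/3 ✓
Row 4: (4,1)+ 3/3 ✓ · (4,2)+ 5/5 ✓ · (4,3)+ 4/5 ✓ · (4,5)# 3/3 ✓
Row 5: (5,2)+ 6/6 ✓ · (5,5)# 3/3 ✓
Row 6: (6,1)+ 2/2 ✓ · (6,2)+ 3/3 ✓ · (6,3)+ 2/3 ✓ · (6,4)# 2/3 ✓ · (6,5)# 2/2 ✓
All meet the threshold, so the configuration is stable.

Yes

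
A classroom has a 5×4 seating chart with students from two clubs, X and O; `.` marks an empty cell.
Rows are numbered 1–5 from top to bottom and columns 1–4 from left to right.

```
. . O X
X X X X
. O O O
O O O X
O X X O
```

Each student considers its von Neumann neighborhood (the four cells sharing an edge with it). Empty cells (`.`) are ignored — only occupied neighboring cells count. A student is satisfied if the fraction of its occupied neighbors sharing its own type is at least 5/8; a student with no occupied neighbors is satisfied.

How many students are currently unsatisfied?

10

Row 1: (1,3)O 0/2 not · (1,4)X 1/2 not
Row 2: (2,1)X 1/1 satisfied · (2,2)X 2/3 satisfied · (2,3)X 2/4 not · (2,4)X 2/3 satisfied
Row 3: (3,2)O 2/3 satisfied · (3,3)O 3/4 satisfied · (3,4)O 1/3 not
Row 4: (4,1)O 2/2 satisfied · (4,2)O 3/4 satisfied · (4,3)O 2/4 not · (4,4)X 0/3 not
Row 5: (5,1)O 1/2 not · (5,2)X 1/3 not · (5,3)X 1/3 not · (5,4)O 0/2 not
Unsatisfied: (1,3), (1,4), (2,3), (3,4), (4,3), (4,4), (5,1), (5,2), (5,3), (5,4) — 10 in total.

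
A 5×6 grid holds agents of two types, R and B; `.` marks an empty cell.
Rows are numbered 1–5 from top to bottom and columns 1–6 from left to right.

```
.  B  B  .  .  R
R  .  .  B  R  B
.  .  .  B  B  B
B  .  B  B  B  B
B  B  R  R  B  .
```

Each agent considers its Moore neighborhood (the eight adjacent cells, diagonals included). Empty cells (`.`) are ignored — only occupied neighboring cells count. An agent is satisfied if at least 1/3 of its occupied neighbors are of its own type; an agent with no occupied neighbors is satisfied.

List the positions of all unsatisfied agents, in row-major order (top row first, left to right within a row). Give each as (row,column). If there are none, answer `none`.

(2,1), (2,5), (5,3), (5,4)

Row 1: (1,2)B 1/2 ✓ · (1,3)B 2/2 ✓ · (1,6)R 1/2 ✓
Row 2: (2,1)R 0/1 ✗ · (2,4)B 3/4 ✓ · (2,5)R 1/6 ✗ · (2,6)B 2/4 ✓
Row 3: (3,4)B 5/6 ✓ · (3,5)B 7/8 ✓ · (3,6)B 4/5 ✓
Row 4: (4,1)B 2/2 ✓ · (4,3)B 3/5 ✓ · (4,4)B 5/7 ✓ · (4,5)B 6/7 ✓ · (4,6)B 4/4 ✓
Row 5: (5,1)B 2/2 ✓ · (5,2)B 3/4 ✓ · (5,3)R 1/4 ✗ · (5,4)R 1/5 ✗ · (5,5)B 3/4 ✓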